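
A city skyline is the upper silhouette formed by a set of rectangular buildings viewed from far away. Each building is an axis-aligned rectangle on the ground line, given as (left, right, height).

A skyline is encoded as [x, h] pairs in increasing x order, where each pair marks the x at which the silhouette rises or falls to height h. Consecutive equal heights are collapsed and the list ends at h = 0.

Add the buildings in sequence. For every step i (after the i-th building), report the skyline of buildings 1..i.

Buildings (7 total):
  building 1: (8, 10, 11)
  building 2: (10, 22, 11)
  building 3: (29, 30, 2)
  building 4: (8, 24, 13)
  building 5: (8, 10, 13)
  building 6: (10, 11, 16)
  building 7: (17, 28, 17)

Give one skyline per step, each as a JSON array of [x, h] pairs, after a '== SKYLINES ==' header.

== SKYLINES ==
[[8,11],[10,0]]
[[8,11],[22,0]]
[[8,11],[22,0],[29,2],[30,0]]
[[8,13],[24,0],[29,2],[30,0]]
[[8,13],[24,0],[29,2],[30,0]]
[[8,13],[10,16],[11,13],[24,0],[29,2],[30,0]]
[[8,13],[10,16],[11,13],[17,17],[28,0],[29,2],[30,0]]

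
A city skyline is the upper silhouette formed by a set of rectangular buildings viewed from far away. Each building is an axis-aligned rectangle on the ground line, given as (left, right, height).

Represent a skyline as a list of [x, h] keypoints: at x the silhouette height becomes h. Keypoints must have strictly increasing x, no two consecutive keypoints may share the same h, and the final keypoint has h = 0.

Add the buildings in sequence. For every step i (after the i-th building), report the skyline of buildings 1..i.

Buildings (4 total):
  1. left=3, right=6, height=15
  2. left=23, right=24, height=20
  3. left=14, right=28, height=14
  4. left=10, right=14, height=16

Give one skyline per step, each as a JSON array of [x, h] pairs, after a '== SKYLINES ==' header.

== SKYLINES ==
[[3,15],[6,0]]
[[3,15],[6,0],[23,20],[24,0]]
[[3,15],[6,0],[14,14],[23,20],[24,14],[28,0]]
[[3,15],[6,0],[10,16],[14,14],[23,20],[24,14],[28,0]]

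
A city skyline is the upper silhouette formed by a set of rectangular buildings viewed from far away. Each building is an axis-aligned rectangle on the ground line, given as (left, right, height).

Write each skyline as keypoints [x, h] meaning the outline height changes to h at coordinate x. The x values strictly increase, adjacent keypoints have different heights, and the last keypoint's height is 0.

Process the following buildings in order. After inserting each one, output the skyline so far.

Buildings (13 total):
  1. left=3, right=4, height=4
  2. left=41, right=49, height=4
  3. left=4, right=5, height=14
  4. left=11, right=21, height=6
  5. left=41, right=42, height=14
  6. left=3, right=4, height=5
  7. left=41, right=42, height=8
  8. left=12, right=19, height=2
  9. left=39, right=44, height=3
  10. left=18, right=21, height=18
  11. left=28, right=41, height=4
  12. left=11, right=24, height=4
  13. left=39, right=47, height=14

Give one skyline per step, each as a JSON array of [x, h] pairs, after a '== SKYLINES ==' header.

== SKYLINES ==
[[3,4],[4,0]]
[[3,4],[4,0],[41,4],[49,0]]
[[3,4],[4,14],[5,0],[41,4],[49,0]]
[[3,4],[4,14],[5,0],[11,6],[21,0],[41,4],[49,0]]
[[3,4],[4,14],[5,0],[11,6],[21,0],[41,14],[42,4],[49,0]]
[[3,5],[4,14],[5,0],[11,6],[21,0],[41,14],[42,4],[49,0]]
[[3,5],[4,14],[5,0],[11,6],[21,0],[41,14],[42,4],[49,0]]
[[3,5],[4,14],[5,0],[11,6],[21,0],[41,14],[42,4],[49,0]]
[[3,5],[4,14],[5,0],[11,6],[21,0],[39,3],[41,14],[42,4],[49,0]]
[[3,5],[4,14],[5,0],[11,6],[18,18],[21,0],[39,3],[41,14],[42,4],[49,0]]
[[3,5],[4,14],[5,0],[11,6],[18,18],[21,0],[28,4],[41,14],[42,4],[49,0]]
[[3,5],[4,14],[5,0],[11,6],[18,18],[21,4],[24,0],[28,4],[41,14],[42,4],[49,0]]
[[3,5],[4,14],[5,0],[11,6],[18,18],[21,4],[24,0],[28,4],[39,14],[47,4],[49,0]]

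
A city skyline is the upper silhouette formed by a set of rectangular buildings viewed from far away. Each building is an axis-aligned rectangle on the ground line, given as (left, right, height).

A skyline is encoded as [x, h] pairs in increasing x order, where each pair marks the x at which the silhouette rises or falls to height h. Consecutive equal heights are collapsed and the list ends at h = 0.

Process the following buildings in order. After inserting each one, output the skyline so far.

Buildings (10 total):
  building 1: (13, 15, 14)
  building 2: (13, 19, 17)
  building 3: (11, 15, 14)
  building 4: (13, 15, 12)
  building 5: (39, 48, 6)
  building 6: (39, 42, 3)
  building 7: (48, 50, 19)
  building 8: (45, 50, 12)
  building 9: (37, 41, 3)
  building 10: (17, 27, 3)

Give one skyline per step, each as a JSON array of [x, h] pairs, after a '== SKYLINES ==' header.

== SKYLINES ==
[[13,14],[15,0]]
[[13,17],[19,0]]
[[11,14],[13,17],[19,0]]
[[11,14],[13,17],[19,0]]
[[11,14],[13,17],[19,0],[39,6],[48,0]]
[[11,14],[13,17],[19,0],[39,6],[48,0]]
[[11,14],[13,17],[19,0],[39,6],[48,19],[50,0]]
[[11,14],[13,17],[19,0],[39,6],[45,12],[48,19],[50,0]]
[[11,14],[13,17],[19,0],[37,3],[39,6],[45,12],[48,19],[50,0]]
[[11,14],[13,17],[19,3],[27,0],[37,3],[39,6],[45,12],[48,19],[50,0]]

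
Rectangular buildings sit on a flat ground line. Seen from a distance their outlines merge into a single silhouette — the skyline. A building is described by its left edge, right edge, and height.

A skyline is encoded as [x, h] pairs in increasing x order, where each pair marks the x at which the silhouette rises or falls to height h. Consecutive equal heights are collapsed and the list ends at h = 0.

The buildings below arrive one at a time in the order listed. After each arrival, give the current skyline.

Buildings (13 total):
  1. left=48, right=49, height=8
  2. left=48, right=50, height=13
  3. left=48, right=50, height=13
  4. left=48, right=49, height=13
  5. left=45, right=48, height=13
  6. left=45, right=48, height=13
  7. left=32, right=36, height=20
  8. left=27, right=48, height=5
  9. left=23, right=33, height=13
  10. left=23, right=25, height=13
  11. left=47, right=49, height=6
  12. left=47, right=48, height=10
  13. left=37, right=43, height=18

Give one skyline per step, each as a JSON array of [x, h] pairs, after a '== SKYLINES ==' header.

== SKYLINES ==
[[48,8],[49,0]]
[[48,13],[50,0]]
[[48,13],[50,0]]
[[48,13],[50,0]]
[[45,13],[50,0]]
[[45,13],[50,0]]
[[32,20],[36,0],[45,13],[50,0]]
[[27,5],[32,20],[36,5],[45,13],[50,0]]
[[23,13],[32,20],[36,5],[45,13],[50,0]]
[[23,13],[32,20],[36,5],[45,13],[50,0]]
[[23,13],[32,20],[36,5],[45,13],[50,0]]
[[23,13],[32,20],[36,5],[45,13],[50,0]]
[[23,13],[32,20],[36,5],[37,18],[43,5],[45,13],[50,0]]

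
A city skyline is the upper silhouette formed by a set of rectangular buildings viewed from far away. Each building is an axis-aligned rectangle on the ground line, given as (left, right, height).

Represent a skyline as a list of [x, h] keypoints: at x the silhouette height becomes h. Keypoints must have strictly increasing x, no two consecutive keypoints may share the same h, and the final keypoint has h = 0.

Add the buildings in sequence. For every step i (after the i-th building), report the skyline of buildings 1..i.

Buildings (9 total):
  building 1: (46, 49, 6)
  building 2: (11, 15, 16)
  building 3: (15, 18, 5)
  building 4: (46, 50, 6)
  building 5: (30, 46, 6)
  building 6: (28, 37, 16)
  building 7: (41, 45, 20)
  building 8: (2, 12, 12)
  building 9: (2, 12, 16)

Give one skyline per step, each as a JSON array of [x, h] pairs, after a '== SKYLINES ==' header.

== SKYLINES ==
[[46,6],[49,0]]
[[11,16],[15,0],[46,6],[49,0]]
[[11,16],[15,5],[18,0],[46,6],[49,0]]
[[11,16],[15,5],[18,0],[46,6],[50,0]]
[[11,16],[15,5],[18,0],[30,6],[50,0]]
[[11,16],[15,5],[18,0],[28,16],[37,6],[50,0]]
[[11,16],[15,5],[18,0],[28,16],[37,6],[41,20],[45,6],[50,0]]
[[2,12],[11,16],[15,5],[18,0],[28,16],[37,6],[41,20],[45,6],[50,0]]
[[2,16],[15,5],[18,0],[28,16],[37,6],[41,20],[45,6],[50,0]]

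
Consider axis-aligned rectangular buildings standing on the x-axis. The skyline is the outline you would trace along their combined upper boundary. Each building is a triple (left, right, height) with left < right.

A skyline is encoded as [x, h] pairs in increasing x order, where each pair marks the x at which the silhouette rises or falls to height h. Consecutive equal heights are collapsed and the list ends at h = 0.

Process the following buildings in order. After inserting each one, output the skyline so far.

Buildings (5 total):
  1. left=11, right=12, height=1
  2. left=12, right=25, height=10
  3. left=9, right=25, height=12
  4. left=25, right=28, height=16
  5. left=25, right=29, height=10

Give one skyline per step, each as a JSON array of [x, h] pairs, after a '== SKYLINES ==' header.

== SKYLINES ==
[[11,1],[12,0]]
[[11,1],[12,10],[25,0]]
[[9,12],[25,0]]
[[9,12],[25,16],[28,0]]
[[9,12],[25,16],[28,10],[29,0]]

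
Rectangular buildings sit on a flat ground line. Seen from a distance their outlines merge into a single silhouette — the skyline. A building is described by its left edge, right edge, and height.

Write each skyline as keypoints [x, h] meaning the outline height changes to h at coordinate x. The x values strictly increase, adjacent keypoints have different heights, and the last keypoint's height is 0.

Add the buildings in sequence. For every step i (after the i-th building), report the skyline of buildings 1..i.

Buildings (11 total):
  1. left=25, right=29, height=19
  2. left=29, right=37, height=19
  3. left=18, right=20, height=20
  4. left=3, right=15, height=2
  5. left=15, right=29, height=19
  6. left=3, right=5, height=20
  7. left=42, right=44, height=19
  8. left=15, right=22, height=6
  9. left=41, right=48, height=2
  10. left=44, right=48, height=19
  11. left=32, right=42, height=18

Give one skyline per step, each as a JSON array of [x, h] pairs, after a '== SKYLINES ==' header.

== SKYLINES ==
[[25,19],[29,0]]
[[25,19],[37,0]]
[[18,20],[20,0],[25,19],[37,0]]
[[3,2],[15,0],[18,20],[20,0],[25,19],[37,0]]
[[3,2],[15,19],[18,20],[20,19],[37,0]]
[[3,20],[5,2],[15,19],[18,20],[20,19],[37,0]]
[[3,20],[5,2],[15,19],[18,20],[20,19],[37,0],[42,19],[44,0]]
[[3,20],[5,2],[15,19],[18,20],[20,19],[37,0],[42,19],[44,0]]
[[3,20],[5,2],[15,19],[18,20],[20,19],[37,0],[41,2],[42,19],[44,2],[48,0]]
[[3,20],[5,2],[15,19],[18,20],[20,19],[37,0],[41,2],[42,19],[48,0]]
[[3,20],[5,2],[15,19],[18,20],[20,19],[37,18],[42,19],[48,0]]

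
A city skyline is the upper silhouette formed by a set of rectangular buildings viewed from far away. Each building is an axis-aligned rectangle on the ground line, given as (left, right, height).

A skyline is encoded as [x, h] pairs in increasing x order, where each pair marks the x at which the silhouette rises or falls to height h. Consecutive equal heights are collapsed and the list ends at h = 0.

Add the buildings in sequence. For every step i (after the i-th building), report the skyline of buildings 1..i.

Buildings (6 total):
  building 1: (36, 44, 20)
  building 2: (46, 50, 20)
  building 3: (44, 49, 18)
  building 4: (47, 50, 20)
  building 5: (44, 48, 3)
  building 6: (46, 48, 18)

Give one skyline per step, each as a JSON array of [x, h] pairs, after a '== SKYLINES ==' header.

== SKYLINES ==
[[36,20],[44,0]]
[[36,20],[44,0],[46,20],[50,0]]
[[36,20],[44,18],[46,20],[50,0]]
[[36,20],[44,18],[46,20],[50,0]]
[[36,20],[44,18],[46,20],[50,0]]
[[36,20],[44,18],[46,20],[50,0]]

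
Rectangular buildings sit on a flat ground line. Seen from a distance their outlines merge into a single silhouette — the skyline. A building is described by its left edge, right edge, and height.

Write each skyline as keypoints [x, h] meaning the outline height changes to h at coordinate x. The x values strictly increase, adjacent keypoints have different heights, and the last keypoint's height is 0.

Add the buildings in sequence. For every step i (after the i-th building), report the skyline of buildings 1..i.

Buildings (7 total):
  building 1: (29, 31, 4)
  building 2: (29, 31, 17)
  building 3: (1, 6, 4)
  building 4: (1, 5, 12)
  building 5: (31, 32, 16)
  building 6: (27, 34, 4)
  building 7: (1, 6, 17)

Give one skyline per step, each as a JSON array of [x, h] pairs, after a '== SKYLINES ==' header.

== SKYLINES ==
[[29,4],[31,0]]
[[29,17],[31,0]]
[[1,4],[6,0],[29,17],[31,0]]
[[1,12],[5,4],[6,0],[29,17],[31,0]]
[[1,12],[5,4],[6,0],[29,17],[31,16],[32,0]]
[[1,12],[5,4],[6,0],[27,4],[29,17],[31,16],[32,4],[34,0]]
[[1,17],[6,0],[27,4],[29,17],[31,16],[32,4],[34,0]]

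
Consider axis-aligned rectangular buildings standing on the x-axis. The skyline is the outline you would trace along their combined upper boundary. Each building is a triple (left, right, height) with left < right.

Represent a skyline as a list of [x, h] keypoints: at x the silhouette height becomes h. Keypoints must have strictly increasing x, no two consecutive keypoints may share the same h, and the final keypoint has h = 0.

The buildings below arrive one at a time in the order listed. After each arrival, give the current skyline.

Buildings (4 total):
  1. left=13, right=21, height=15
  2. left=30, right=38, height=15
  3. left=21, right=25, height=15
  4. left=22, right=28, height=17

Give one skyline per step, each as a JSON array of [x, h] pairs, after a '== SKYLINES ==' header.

== SKYLINES ==
[[13,15],[21,0]]
[[13,15],[21,0],[30,15],[38,0]]
[[13,15],[25,0],[30,15],[38,0]]
[[13,15],[22,17],[28,0],[30,15],[38,0]]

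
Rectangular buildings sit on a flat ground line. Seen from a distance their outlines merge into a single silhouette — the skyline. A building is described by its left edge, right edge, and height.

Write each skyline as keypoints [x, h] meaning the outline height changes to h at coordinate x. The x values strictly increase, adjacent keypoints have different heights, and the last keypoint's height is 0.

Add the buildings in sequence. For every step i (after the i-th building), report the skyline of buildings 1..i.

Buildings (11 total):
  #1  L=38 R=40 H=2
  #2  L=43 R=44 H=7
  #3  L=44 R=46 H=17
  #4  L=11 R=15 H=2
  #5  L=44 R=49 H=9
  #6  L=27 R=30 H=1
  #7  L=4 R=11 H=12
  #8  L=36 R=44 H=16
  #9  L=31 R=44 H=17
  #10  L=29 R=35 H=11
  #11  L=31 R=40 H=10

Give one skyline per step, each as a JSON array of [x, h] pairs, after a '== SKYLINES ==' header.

== SKYLINES ==
[[38,2],[40,0]]
[[38,2],[40,0],[43,7],[44,0]]
[[38,2],[40,0],[43,7],[44,17],[46,0]]
[[11,2],[15,0],[38,2],[40,0],[43,7],[44,17],[46,0]]
[[11,2],[15,0],[38,2],[40,0],[43,7],[44,17],[46,9],[49,0]]
[[11,2],[15,0],[27,1],[30,0],[38,2],[40,0],[43,7],[44,17],[46,9],[49,0]]
[[4,12],[11,2],[15,0],[27,1],[30,0],[38,2],[40,0],[43,7],[44,17],[46,9],[49,0]]
[[4,12],[11,2],[15,0],[27,1],[30,0],[36,16],[44,17],[46,9],[49,0]]
[[4,12],[11,2],[15,0],[27,1],[30,0],[31,17],[46,9],[49,0]]
[[4,12],[11,2],[15,0],[27,1],[29,11],[31,17],[46,9],[49,0]]
[[4,12],[11,2],[15,0],[27,1],[29,11],[31,17],[46,9],[49,0]]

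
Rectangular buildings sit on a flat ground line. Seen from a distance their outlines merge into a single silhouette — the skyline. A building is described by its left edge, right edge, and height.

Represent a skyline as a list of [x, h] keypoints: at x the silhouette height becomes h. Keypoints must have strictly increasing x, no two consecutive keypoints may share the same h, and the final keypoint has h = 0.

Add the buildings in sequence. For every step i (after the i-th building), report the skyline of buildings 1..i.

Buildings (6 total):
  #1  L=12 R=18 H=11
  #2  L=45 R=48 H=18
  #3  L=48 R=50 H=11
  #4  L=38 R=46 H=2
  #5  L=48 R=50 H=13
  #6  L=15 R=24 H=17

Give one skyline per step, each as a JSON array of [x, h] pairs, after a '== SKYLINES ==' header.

== SKYLINES ==
[[12,11],[18,0]]
[[12,11],[18,0],[45,18],[48,0]]
[[12,11],[18,0],[45,18],[48,11],[50,0]]
[[12,11],[18,0],[38,2],[45,18],[48,11],[50,0]]
[[12,11],[18,0],[38,2],[45,18],[48,13],[50,0]]
[[12,11],[15,17],[24,0],[38,2],[45,18],[48,13],[50,0]]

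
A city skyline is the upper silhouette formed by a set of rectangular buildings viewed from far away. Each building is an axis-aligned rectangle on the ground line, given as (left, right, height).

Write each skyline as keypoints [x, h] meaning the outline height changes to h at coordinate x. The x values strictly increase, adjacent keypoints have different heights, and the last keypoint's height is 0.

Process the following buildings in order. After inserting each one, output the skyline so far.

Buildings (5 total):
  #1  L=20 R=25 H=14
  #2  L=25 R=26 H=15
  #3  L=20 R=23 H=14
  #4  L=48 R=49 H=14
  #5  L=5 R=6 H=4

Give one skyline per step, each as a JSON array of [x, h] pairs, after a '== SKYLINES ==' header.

== SKYLINES ==
[[20,14],[25,0]]
[[20,14],[25,15],[26,0]]
[[20,14],[25,15],[26,0]]
[[20,14],[25,15],[26,0],[48,14],[49,0]]
[[5,4],[6,0],[20,14],[25,15],[26,0],[48,14],[49,0]]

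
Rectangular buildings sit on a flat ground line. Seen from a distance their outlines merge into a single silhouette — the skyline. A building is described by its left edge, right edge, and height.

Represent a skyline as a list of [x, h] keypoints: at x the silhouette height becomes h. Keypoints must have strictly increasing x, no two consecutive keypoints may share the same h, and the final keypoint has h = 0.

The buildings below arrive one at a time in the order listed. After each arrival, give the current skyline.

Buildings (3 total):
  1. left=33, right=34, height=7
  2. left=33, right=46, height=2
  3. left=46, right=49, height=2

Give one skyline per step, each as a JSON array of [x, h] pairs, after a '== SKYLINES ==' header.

== SKYLINES ==
[[33,7],[34,0]]
[[33,7],[34,2],[46,0]]
[[33,7],[34,2],[49,0]]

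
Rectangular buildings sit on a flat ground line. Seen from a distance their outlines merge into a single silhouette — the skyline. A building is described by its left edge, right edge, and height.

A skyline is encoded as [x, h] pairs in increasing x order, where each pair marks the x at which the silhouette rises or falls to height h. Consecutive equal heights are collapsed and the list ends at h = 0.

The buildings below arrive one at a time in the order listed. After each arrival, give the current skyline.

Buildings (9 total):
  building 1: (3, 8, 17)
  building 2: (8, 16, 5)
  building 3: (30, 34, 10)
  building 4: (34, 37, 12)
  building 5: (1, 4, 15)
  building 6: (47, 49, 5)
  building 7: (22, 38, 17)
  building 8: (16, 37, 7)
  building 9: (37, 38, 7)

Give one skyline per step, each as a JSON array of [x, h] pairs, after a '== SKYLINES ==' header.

== SKYLINES ==
[[3,17],[8,0]]
[[3,17],[8,5],[16,0]]
[[3,17],[8,5],[16,0],[30,10],[34,0]]
[[3,17],[8,5],[16,0],[30,10],[34,12],[37,0]]
[[1,15],[3,17],[8,5],[16,0],[30,10],[34,12],[37,0]]
[[1,15],[3,17],[8,5],[16,0],[30,10],[34,12],[37,0],[47,5],[49,0]]
[[1,15],[3,17],[8,5],[16,0],[22,17],[38,0],[47,5],[49,0]]
[[1,15],[3,17],[8,5],[16,7],[22,17],[38,0],[47,5],[49,0]]
[[1,15],[3,17],[8,5],[16,7],[22,17],[38,0],[47,5],[49,0]]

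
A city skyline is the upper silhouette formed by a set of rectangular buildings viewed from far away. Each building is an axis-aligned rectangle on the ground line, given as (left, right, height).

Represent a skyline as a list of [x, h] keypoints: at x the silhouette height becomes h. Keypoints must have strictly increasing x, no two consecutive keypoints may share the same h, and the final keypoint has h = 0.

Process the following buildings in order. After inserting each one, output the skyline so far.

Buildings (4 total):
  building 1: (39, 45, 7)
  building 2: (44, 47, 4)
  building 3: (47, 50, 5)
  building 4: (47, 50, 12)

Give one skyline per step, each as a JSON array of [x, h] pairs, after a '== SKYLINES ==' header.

== SKYLINES ==
[[39,7],[45,0]]
[[39,7],[45,4],[47,0]]
[[39,7],[45,4],[47,5],[50,0]]
[[39,7],[45,4],[47,12],[50,0]]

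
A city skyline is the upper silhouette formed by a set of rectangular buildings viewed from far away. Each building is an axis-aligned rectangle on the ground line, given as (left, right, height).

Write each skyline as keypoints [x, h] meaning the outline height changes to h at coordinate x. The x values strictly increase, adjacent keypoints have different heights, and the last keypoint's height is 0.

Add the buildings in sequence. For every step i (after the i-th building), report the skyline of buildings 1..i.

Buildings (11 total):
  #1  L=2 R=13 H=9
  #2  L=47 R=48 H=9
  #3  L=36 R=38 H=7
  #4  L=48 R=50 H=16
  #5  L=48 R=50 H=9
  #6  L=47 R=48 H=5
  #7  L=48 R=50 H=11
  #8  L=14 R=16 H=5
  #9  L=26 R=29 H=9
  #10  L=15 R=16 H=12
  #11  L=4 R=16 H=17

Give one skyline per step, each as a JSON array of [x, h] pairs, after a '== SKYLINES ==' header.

== SKYLINES ==
[[2,9],[13,0]]
[[2,9],[13,0],[47,9],[48,0]]
[[2,9],[13,0],[36,7],[38,0],[47,9],[48,0]]
[[2,9],[13,0],[36,7],[38,0],[47,9],[48,16],[50,0]]
[[2,9],[13,0],[36,7],[38,0],[47,9],[48,16],[50,0]]
[[2,9],[13,0],[36,7],[38,0],[47,9],[48,16],[50,0]]
[[2,9],[13,0],[36,7],[38,0],[47,9],[48,16],[50,0]]
[[2,9],[13,0],[14,5],[16,0],[36,7],[38,0],[47,9],[48,16],[50,0]]
[[2,9],[13,0],[14,5],[16,0],[26,9],[29,0],[36,7],[38,0],[47,9],[48,16],[50,0]]
[[2,9],[13,0],[14,5],[15,12],[16,0],[26,9],[29,0],[36,7],[38,0],[47,9],[48,16],[50,0]]
[[2,9],[4,17],[16,0],[26,9],[29,0],[36,7],[38,0],[47,9],[48,16],[50,0]]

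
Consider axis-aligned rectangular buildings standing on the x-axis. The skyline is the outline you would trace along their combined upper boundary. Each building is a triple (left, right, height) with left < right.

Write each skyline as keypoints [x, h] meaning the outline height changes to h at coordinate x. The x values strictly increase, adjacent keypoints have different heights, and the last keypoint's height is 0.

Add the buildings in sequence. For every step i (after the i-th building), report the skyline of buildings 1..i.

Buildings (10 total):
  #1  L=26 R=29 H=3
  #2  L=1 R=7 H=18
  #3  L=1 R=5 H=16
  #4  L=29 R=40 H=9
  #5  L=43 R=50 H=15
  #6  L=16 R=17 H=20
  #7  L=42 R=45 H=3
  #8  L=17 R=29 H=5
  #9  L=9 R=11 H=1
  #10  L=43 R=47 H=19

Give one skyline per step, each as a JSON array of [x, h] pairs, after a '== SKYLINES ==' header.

== SKYLINES ==
[[26,3],[29,0]]
[[1,18],[7,0],[26,3],[29,0]]
[[1,18],[7,0],[26,3],[29,0]]
[[1,18],[7,0],[26,3],[29,9],[40,0]]
[[1,18],[7,0],[26,3],[29,9],[40,0],[43,15],[50,0]]
[[1,18],[7,0],[16,20],[17,0],[26,3],[29,9],[40,0],[43,15],[50,0]]
[[1,18],[7,0],[16,20],[17,0],[26,3],[29,9],[40,0],[42,3],[43,15],[50,0]]
[[1,18],[7,0],[16,20],[17,5],[29,9],[40,0],[42,3],[43,15],[50,0]]
[[1,18],[7,0],[9,1],[11,0],[16,20],[17,5],[29,9],[40,0],[42,3],[43,15],[50,0]]
[[1,18],[7,0],[9,1],[11,0],[16,20],[17,5],[29,9],[40,0],[42,3],[43,19],[47,15],[50,0]]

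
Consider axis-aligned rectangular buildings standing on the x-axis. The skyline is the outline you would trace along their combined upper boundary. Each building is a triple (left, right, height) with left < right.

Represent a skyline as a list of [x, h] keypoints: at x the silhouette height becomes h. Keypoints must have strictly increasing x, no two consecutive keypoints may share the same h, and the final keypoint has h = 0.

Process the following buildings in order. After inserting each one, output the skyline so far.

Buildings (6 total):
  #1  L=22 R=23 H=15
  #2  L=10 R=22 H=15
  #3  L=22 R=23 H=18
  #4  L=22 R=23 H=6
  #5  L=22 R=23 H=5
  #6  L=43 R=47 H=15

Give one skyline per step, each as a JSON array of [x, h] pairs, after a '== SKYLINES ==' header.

== SKYLINES ==
[[22,15],[23,0]]
[[10,15],[23,0]]
[[10,15],[22,18],[23,0]]
[[10,15],[22,18],[23,0]]
[[10,15],[22,18],[23,0]]
[[10,15],[22,18],[23,0],[43,15],[47,0]]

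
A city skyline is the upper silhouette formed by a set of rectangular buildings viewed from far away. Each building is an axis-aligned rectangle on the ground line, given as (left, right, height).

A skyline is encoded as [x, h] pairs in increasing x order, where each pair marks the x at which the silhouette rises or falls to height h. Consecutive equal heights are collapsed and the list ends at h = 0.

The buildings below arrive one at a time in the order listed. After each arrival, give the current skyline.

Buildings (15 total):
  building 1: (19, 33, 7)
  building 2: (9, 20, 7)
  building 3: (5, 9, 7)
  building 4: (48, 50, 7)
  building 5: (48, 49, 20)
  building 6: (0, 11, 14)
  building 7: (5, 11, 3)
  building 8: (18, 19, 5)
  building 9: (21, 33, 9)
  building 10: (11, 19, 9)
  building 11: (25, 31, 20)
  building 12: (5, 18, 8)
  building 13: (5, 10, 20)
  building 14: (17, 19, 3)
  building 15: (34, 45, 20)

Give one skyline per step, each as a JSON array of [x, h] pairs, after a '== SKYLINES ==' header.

== SKYLINES ==
[[19,7],[33,0]]
[[9,7],[33,0]]
[[5,7],[33,0]]
[[5,7],[33,0],[48,7],[50,0]]
[[5,7],[33,0],[48,20],[49,7],[50,0]]
[[0,14],[11,7],[33,0],[48,20],[49,7],[50,0]]
[[0,14],[11,7],[33,0],[48,20],[49,7],[50,0]]
[[0,14],[11,7],[33,0],[48,20],[49,7],[50,0]]
[[0,14],[11,7],[21,9],[33,0],[48,20],[49,7],[50,0]]
[[0,14],[11,9],[19,7],[21,9],[33,0],[48,20],[49,7],[50,0]]
[[0,14],[11,9],[19,7],[21,9],[25,20],[31,9],[33,0],[48,20],[49,7],[50,0]]
[[0,14],[11,9],[19,7],[21,9],[25,20],[31,9],[33,0],[48,20],[49,7],[50,0]]
[[0,14],[5,20],[10,14],[11,9],[19,7],[21,9],[25,20],[31,9],[33,0],[48,20],[49,7],[50,0]]
[[0,14],[5,20],[10,14],[11,9],[19,7],[21,9],[25,20],[31,9],[33,0],[48,20],[49,7],[50,0]]
[[0,14],[5,20],[10,14],[11,9],[19,7],[21,9],[25,20],[31,9],[33,0],[34,20],[45,0],[48,20],[49,7],[50,0]]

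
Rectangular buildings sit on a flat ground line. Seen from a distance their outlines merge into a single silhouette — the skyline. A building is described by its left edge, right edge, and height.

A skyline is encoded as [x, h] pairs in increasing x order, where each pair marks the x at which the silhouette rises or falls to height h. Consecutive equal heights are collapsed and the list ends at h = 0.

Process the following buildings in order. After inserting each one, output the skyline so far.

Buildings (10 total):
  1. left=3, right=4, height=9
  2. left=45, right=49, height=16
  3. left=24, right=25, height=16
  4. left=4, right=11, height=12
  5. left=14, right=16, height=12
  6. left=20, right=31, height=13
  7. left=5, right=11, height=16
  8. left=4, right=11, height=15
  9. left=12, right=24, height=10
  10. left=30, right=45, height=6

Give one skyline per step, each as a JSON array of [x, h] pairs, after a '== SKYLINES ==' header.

== SKYLINES ==
[[3,9],[4,0]]
[[3,9],[4,0],[45,16],[49,0]]
[[3,9],[4,0],[24,16],[25,0],[45,16],[49,0]]
[[3,9],[4,12],[11,0],[24,16],[25,0],[45,16],[49,0]]
[[3,9],[4,12],[11,0],[14,12],[16,0],[24,16],[25,0],[45,16],[49,0]]
[[3,9],[4,12],[11,0],[14,12],[16,0],[20,13],[24,16],[25,13],[31,0],[45,16],[49,0]]
[[3,9],[4,12],[5,16],[11,0],[14,12],[16,0],[20,13],[24,16],[25,13],[31,0],[45,16],[49,0]]
[[3,9],[4,15],[5,16],[11,0],[14,12],[16,0],[20,13],[24,16],[25,13],[31,0],[45,16],[49,0]]
[[3,9],[4,15],[5,16],[11,0],[12,10],[14,12],[16,10],[20,13],[24,16],[25,13],[31,0],[45,16],[49,0]]
[[3,9],[4,15],[5,16],[11,0],[12,10],[14,12],[16,10],[20,13],[24,16],[25,13],[31,6],[45,16],[49,0]]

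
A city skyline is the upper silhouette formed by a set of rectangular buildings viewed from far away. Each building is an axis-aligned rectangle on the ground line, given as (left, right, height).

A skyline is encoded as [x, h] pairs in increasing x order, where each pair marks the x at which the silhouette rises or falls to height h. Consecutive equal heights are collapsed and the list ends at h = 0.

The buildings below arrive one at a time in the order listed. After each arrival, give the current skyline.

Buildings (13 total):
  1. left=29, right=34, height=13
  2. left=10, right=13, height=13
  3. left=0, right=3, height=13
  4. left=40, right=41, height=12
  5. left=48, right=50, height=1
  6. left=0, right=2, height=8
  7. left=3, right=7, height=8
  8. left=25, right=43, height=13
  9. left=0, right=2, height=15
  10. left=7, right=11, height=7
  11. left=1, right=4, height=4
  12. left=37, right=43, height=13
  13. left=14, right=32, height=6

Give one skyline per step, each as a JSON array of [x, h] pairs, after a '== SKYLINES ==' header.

== SKYLINES ==
[[29,13],[34,0]]
[[10,13],[13,0],[29,13],[34,0]]
[[0,13],[3,0],[10,13],[13,0],[29,13],[34,0]]
[[0,13],[3,0],[10,13],[13,0],[29,13],[34,0],[40,12],[41,0]]
[[0,13],[3,0],[10,13],[13,0],[29,13],[34,0],[40,12],[41,0],[48,1],[50,0]]
[[0,13],[3,0],[10,13],[13,0],[29,13],[34,0],[40,12],[41,0],[48,1],[50,0]]
[[0,13],[3,8],[7,0],[10,13],[13,0],[29,13],[34,0],[40,12],[41,0],[48,1],[50,0]]
[[0,13],[3,8],[7,0],[10,13],[13,0],[25,13],[43,0],[48,1],[50,0]]
[[0,15],[2,13],[3,8],[7,0],[10,13],[13,0],[25,13],[43,0],[48,1],[50,0]]
[[0,15],[2,13],[3,8],[7,7],[10,13],[13,0],[25,13],[43,0],[48,1],[50,0]]
[[0,15],[2,13],[3,8],[7,7],[10,13],[13,0],[25,13],[43,0],[48,1],[50,0]]
[[0,15],[2,13],[3,8],[7,7],[10,13],[13,0],[25,13],[43,0],[48,1],[50,0]]
[[0,15],[2,13],[3,8],[7,7],[10,13],[13,0],[14,6],[25,13],[43,0],[48,1],[50,0]]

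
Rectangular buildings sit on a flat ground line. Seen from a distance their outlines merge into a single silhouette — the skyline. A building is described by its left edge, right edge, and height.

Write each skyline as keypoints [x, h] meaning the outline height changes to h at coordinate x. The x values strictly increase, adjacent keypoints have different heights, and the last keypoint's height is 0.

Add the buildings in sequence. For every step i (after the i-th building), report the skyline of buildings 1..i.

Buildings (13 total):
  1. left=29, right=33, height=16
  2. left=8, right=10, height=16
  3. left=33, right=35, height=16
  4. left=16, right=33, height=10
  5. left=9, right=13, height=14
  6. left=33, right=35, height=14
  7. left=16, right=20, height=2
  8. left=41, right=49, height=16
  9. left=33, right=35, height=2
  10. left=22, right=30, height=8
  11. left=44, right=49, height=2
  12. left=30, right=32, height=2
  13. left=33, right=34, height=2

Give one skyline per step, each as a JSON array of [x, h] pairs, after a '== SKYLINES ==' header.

== SKYLINES ==
[[29,16],[33,0]]
[[8,16],[10,0],[29,16],[33,0]]
[[8,16],[10,0],[29,16],[35,0]]
[[8,16],[10,0],[16,10],[29,16],[35,0]]
[[8,16],[10,14],[13,0],[16,10],[29,16],[35,0]]
[[8,16],[10,14],[13,0],[16,10],[29,16],[35,0]]
[[8,16],[10,14],[13,0],[16,10],[29,16],[35,0]]
[[8,16],[10,14],[13,0],[16,10],[29,16],[35,0],[41,16],[49,0]]
[[8,16],[10,14],[13,0],[16,10],[29,16],[35,0],[41,16],[49,0]]
[[8,16],[10,14],[13,0],[16,10],[29,16],[35,0],[41,16],[49,0]]
[[8,16],[10,14],[13,0],[16,10],[29,16],[35,0],[41,16],[49,0]]
[[8,16],[10,14],[13,0],[16,10],[29,16],[35,0],[41,16],[49,0]]
[[8,16],[10,14],[13,0],[16,10],[29,16],[35,0],[41,16],[49,0]]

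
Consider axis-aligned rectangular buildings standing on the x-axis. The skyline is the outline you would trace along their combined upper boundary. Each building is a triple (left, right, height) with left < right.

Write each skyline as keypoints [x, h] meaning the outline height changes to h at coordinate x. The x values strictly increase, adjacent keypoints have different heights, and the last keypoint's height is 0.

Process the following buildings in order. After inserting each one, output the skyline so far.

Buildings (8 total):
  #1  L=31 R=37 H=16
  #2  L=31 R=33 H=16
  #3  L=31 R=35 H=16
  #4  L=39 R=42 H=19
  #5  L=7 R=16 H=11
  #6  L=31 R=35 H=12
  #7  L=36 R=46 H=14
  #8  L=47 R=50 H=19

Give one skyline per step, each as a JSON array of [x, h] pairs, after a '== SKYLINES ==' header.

== SKYLINES ==
[[31,16],[37,0]]
[[31,16],[37,0]]
[[31,16],[37,0]]
[[31,16],[37,0],[39,19],[42,0]]
[[7,11],[16,0],[31,16],[37,0],[39,19],[42,0]]
[[7,11],[16,0],[31,16],[37,0],[39,19],[42,0]]
[[7,11],[16,0],[31,16],[37,14],[39,19],[42,14],[46,0]]
[[7,11],[16,0],[31,16],[37,14],[39,19],[42,14],[46,0],[47,19],[50,0]]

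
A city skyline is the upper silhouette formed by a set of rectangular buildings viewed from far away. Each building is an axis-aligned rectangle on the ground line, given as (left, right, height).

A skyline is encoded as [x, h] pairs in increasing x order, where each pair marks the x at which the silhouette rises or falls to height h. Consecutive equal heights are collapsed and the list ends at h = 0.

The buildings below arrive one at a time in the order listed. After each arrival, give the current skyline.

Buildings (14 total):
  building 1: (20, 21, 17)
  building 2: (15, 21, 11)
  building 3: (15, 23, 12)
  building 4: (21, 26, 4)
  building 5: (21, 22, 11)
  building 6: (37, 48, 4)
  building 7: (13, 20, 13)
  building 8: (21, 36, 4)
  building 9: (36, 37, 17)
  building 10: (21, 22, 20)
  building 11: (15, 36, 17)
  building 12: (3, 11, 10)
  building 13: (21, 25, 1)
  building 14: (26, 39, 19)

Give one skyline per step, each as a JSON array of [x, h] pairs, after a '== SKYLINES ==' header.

== SKYLINES ==
[[20,17],[21,0]]
[[15,11],[20,17],[21,0]]
[[15,12],[20,17],[21,12],[23,0]]
[[15,12],[20,17],[21,12],[23,4],[26,0]]
[[15,12],[20,17],[21,12],[23,4],[26,0]]
[[15,12],[20,17],[21,12],[23,4],[26,0],[37,4],[48,0]]
[[13,13],[20,17],[21,12],[23,4],[26,0],[37,4],[48,0]]
[[13,13],[20,17],[21,12],[23,4],[36,0],[37,4],[48,0]]
[[13,13],[20,17],[21,12],[23,4],[36,17],[37,4],[48,0]]
[[13,13],[20,17],[21,20],[22,12],[23,4],[36,17],[37,4],[48,0]]
[[13,13],[15,17],[21,20],[22,17],[37,4],[48,0]]
[[3,10],[11,0],[13,13],[15,17],[21,20],[22,17],[37,4],[48,0]]
[[3,10],[11,0],[13,13],[15,17],[21,20],[22,17],[37,4],[48,0]]
[[3,10],[11,0],[13,13],[15,17],[21,20],[22,17],[26,19],[39,4],[48,0]]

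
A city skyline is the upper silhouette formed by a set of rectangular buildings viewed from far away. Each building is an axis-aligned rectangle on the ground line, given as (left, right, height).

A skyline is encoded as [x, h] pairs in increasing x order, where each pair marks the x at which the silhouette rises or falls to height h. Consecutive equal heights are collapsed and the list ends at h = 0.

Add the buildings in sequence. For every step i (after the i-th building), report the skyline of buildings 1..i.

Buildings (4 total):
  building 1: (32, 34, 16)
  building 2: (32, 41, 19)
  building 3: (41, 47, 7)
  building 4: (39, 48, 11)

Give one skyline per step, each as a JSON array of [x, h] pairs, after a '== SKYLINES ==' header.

== SKYLINES ==
[[32,16],[34,0]]
[[32,19],[41,0]]
[[32,19],[41,7],[47,0]]
[[32,19],[41,11],[48,0]]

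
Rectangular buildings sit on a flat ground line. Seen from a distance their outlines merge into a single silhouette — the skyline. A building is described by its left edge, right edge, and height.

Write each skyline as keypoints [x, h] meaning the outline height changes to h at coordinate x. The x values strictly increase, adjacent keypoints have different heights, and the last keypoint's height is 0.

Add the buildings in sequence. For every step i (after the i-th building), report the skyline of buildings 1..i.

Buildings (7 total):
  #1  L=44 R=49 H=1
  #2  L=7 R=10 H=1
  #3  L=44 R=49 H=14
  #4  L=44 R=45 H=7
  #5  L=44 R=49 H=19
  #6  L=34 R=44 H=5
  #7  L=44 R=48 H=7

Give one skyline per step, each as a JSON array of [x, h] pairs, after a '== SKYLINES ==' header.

== SKYLINES ==
[[44,1],[49,0]]
[[7,1],[10,0],[44,1],[49,0]]
[[7,1],[10,0],[44,14],[49,0]]
[[7,1],[10,0],[44,14],[49,0]]
[[7,1],[10,0],[44,19],[49,0]]
[[7,1],[10,0],[34,5],[44,19],[49,0]]
[[7,1],[10,0],[34,5],[44,19],[49,0]]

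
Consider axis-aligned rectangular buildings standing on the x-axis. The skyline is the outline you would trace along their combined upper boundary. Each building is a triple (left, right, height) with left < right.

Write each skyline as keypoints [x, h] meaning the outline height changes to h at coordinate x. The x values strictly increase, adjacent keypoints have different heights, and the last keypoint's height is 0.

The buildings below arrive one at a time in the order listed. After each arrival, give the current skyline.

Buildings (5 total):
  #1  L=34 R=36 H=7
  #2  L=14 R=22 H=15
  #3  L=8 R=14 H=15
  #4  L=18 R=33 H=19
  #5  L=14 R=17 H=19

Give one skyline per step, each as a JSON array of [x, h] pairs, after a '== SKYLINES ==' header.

== SKYLINES ==
[[34,7],[36,0]]
[[14,15],[22,0],[34,7],[36,0]]
[[8,15],[22,0],[34,7],[36,0]]
[[8,15],[18,19],[33,0],[34,7],[36,0]]
[[8,15],[14,19],[17,15],[18,19],[33,0],[34,7],[36,0]]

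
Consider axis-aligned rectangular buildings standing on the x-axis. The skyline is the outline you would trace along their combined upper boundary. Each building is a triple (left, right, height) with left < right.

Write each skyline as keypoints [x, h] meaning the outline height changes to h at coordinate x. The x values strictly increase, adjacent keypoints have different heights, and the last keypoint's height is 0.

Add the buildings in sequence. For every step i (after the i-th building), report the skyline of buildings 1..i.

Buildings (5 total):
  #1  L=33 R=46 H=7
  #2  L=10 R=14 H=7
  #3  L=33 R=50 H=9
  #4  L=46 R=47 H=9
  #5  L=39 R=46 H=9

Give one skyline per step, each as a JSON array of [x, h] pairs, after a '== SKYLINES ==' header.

== SKYLINES ==
[[33,7],[46,0]]
[[10,7],[14,0],[33,7],[46,0]]
[[10,7],[14,0],[33,9],[50,0]]
[[10,7],[14,0],[33,9],[50,0]]
[[10,7],[14,0],[33,9],[50,0]]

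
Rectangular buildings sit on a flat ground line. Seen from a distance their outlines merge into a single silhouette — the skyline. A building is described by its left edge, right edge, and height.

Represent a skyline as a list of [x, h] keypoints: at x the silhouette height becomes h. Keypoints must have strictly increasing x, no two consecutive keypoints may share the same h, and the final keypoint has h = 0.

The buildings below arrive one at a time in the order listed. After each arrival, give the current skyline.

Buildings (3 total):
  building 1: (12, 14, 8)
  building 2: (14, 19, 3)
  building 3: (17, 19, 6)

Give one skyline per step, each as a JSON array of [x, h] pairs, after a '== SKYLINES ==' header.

== SKYLINES ==
[[12,8],[14,0]]
[[12,8],[14,3],[19,0]]
[[12,8],[14,3],[17,6],[19,0]]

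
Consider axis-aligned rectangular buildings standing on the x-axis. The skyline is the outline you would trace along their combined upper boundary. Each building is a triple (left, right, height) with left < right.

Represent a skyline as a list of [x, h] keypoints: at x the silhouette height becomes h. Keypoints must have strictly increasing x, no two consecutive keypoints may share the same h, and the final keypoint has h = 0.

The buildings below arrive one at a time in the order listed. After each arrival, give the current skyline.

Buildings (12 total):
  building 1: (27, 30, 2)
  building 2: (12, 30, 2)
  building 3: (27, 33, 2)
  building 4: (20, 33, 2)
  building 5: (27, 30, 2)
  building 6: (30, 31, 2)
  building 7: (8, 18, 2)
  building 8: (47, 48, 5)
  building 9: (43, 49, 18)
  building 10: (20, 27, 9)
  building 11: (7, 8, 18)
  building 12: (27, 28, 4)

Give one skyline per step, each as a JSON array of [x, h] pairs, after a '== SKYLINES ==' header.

== SKYLINES ==
[[27,2],[30,0]]
[[12,2],[30,0]]
[[12,2],[33,0]]
[[12,2],[33,0]]
[[12,2],[33,0]]
[[12,2],[33,0]]
[[8,2],[33,0]]
[[8,2],[33,0],[47,5],[48,0]]
[[8,2],[33,0],[43,18],[49,0]]
[[8,2],[20,9],[27,2],[33,0],[43,18],[49,0]]
[[7,18],[8,2],[20,9],[27,2],[33,0],[43,18],[49,0]]
[[7,18],[8,2],[20,9],[27,4],[28,2],[33,0],[43,18],[49,0]]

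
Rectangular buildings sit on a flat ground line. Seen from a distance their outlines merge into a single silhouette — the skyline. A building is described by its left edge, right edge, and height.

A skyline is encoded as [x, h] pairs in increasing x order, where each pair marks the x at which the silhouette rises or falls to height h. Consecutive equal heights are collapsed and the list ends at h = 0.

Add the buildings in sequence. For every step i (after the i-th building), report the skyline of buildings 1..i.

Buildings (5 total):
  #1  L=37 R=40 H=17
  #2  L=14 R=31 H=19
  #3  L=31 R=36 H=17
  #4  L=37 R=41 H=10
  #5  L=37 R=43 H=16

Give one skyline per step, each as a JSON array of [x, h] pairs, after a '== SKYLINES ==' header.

== SKYLINES ==
[[37,17],[40,0]]
[[14,19],[31,0],[37,17],[40,0]]
[[14,19],[31,17],[36,0],[37,17],[40,0]]
[[14,19],[31,17],[36,0],[37,17],[40,10],[41,0]]
[[14,19],[31,17],[36,0],[37,17],[40,16],[43,0]]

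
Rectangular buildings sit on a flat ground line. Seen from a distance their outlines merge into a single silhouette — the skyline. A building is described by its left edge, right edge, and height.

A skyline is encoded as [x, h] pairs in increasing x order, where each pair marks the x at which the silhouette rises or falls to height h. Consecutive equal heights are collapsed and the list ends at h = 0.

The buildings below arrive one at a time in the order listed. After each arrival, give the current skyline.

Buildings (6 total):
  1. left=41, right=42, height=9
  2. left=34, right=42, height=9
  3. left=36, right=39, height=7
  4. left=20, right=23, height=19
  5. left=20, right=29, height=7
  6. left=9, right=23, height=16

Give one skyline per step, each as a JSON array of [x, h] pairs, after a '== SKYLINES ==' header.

== SKYLINES ==
[[41,9],[42,0]]
[[34,9],[42,0]]
[[34,9],[42,0]]
[[20,19],[23,0],[34,9],[42,0]]
[[20,19],[23,7],[29,0],[34,9],[42,0]]
[[9,16],[20,19],[23,7],[29,0],[34,9],[42,0]]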